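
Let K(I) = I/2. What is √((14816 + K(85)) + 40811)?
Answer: 3*√24742/2 ≈ 235.94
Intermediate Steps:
K(I) = I/2 (K(I) = I*(½) = I/2)
√((14816 + K(85)) + 40811) = √((14816 + (½)*85) + 40811) = √((14816 + 85/2) + 40811) = √(29717/2 + 40811) = √(111339/2) = 3*√24742/2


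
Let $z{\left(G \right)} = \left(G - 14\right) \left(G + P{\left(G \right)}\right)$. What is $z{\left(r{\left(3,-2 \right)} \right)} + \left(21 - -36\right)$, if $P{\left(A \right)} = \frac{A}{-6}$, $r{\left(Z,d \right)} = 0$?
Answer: $57$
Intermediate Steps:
$P{\left(A \right)} = - \frac{A}{6}$ ($P{\left(A \right)} = A \left(- \frac{1}{6}\right) = - \frac{A}{6}$)
$z{\left(G \right)} = \frac{5 G \left(-14 + G\right)}{6}$ ($z{\left(G \right)} = \left(G - 14\right) \left(G - \frac{G}{6}\right) = \left(-14 + G\right) \frac{5 G}{6} = \frac{5 G \left(-14 + G\right)}{6}$)
$z{\left(r{\left(3,-2 \right)} \right)} + \left(21 - -36\right) = \frac{5}{6} \cdot 0 \left(-14 + 0\right) + \left(21 - -36\right) = \frac{5}{6} \cdot 0 \left(-14\right) + \left(21 + 36\right) = 0 + 57 = 57$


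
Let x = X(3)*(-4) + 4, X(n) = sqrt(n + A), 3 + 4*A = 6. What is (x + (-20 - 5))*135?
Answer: -2835 - 270*sqrt(15) ≈ -3880.7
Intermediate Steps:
A = 3/4 (A = -3/4 + (1/4)*6 = -3/4 + 3/2 = 3/4 ≈ 0.75000)
X(n) = sqrt(3/4 + n) (X(n) = sqrt(n + 3/4) = sqrt(3/4 + n))
x = 4 - 2*sqrt(15) (x = (sqrt(3 + 4*3)/2)*(-4) + 4 = (sqrt(3 + 12)/2)*(-4) + 4 = (sqrt(15)/2)*(-4) + 4 = -2*sqrt(15) + 4 = 4 - 2*sqrt(15) ≈ -3.7460)
(x + (-20 - 5))*135 = ((4 - 2*sqrt(15)) + (-20 - 5))*135 = ((4 - 2*sqrt(15)) - 25)*135 = (-21 - 2*sqrt(15))*135 = -2835 - 270*sqrt(15)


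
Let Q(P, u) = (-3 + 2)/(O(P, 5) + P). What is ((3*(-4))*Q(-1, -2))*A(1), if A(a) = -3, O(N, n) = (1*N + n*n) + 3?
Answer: -18/13 ≈ -1.3846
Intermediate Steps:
O(N, n) = 3 + N + n² (O(N, n) = (N + n²) + 3 = 3 + N + n²)
Q(P, u) = -1/(28 + 2*P) (Q(P, u) = (-3 + 2)/((3 + P + 5²) + P) = -1/((3 + P + 25) + P) = -1/((28 + P) + P) = -1/(28 + 2*P))
((3*(-4))*Q(-1, -2))*A(1) = ((3*(-4))*(-1/(28 + 2*(-1))))*(-3) = -(-12)/(28 - 2)*(-3) = -(-12)/26*(-3) = -12*(-1/26)*(-3) = (6/13)*(-3) = -18/13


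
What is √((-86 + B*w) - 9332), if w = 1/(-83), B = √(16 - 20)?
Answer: √(-64880602 - 166*I)/83 ≈ 0.00012415 - 97.046*I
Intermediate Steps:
B = 2*I (B = √(-4) = 2*I ≈ 2.0*I)
w = -1/83 ≈ -0.012048
√((-86 + B*w) - 9332) = √((-86 + (2*I)*(-1/83)) - 9332) = √((-86 - 2*I/83) - 9332) = √(-9418 - 2*I/83)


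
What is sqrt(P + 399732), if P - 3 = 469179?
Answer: 3*sqrt(96546) ≈ 932.16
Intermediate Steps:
P = 469182 (P = 3 + 469179 = 469182)
sqrt(P + 399732) = sqrt(469182 + 399732) = sqrt(868914) = 3*sqrt(96546)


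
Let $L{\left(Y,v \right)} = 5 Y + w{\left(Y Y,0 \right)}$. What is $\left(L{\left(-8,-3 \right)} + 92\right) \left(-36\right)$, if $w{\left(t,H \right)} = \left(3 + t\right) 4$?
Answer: $-11520$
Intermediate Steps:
$w{\left(t,H \right)} = 12 + 4 t$
$L{\left(Y,v \right)} = 12 + 4 Y^{2} + 5 Y$ ($L{\left(Y,v \right)} = 5 Y + \left(12 + 4 Y Y\right) = 5 Y + \left(12 + 4 Y^{2}\right) = 12 + 4 Y^{2} + 5 Y$)
$\left(L{\left(-8,-3 \right)} + 92\right) \left(-36\right) = \left(\left(12 + 4 \left(-8\right)^{2} + 5 \left(-8\right)\right) + 92\right) \left(-36\right) = \left(\left(12 + 4 \cdot 64 - 40\right) + 92\right) \left(-36\right) = \left(\left(12 + 256 - 40\right) + 92\right) \left(-36\right) = \left(228 + 92\right) \left(-36\right) = 320 \left(-36\right) = -11520$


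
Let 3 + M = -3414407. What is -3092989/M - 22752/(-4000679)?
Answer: 12451740795851/13659958384390 ≈ 0.91155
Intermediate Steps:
M = -3414410 (M = -3 - 3414407 = -3414410)
-3092989/M - 22752/(-4000679) = -3092989/(-3414410) - 22752/(-4000679) = -3092989*(-1/3414410) - 22752*(-1/4000679) = 3092989/3414410 + 22752/4000679 = 12451740795851/13659958384390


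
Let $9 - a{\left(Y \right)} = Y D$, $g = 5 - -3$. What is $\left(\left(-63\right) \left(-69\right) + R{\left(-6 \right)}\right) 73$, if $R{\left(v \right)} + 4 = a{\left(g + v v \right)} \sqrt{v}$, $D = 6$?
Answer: $317039 - 18615 i \sqrt{6} \approx 3.1704 \cdot 10^{5} - 45597.0 i$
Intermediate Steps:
$g = 8$ ($g = 5 + 3 = 8$)
$a{\left(Y \right)} = 9 - 6 Y$ ($a{\left(Y \right)} = 9 - Y 6 = 9 - 6 Y$)
$R{\left(v \right)} = -4 + \sqrt{v} \left(-39 - 6 v^{2}\right)$ ($R{\left(v \right)} = -4 + \left(9 - 6 \left(8 + v v\right)\right) \sqrt{v} = -4 + \left(9 - 6 \left(8 + v^{2}\right)\right) \sqrt{v} = -4 + \left(9 - \left(48 + 6 v^{2}\right)\right) \sqrt{v} = -4 + \left(-39 - 6 v^{2}\right) \sqrt{v} = -4 + \sqrt{v} \left(-39 - 6 v^{2}\right)$)
$\left(\left(-63\right) \left(-69\right) + R{\left(-6 \right)}\right) 73 = \left(\left(-63\right) \left(-69\right) - \left(4 - \sqrt{-6} \left(-39 - 6 \left(-6\right)^{2}\right)\right)\right) 73 = \left(4347 - \left(4 - i \sqrt{6} \left(-39 - 216\right)\right)\right) 73 = \left(4347 - \left(4 - i \sqrt{6} \left(-255\right)\right)\right) 73 = \left(4347 - \left(4 + 255 i \sqrt{6}\right)\right) 73 = \left(4343 - 255 i \sqrt{6}\right) 73 = 317039 - 18615 i \sqrt{6}$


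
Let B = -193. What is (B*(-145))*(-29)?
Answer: -811565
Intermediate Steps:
(B*(-145))*(-29) = -193*(-145)*(-29) = 27985*(-29) = -811565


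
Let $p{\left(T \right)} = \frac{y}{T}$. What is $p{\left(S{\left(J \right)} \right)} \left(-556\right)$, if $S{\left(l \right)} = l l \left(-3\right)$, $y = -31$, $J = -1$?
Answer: $- \frac{17236}{3} \approx -5745.3$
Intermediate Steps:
$S{\left(l \right)} = - 3 l^{2}$ ($S{\left(l \right)} = l^{2} \left(-3\right) = - 3 l^{2}$)
$p{\left(T \right)} = - \frac{31}{T}$
$p{\left(S{\left(J \right)} \right)} \left(-556\right) = - \frac{31}{\left(-3\right) \left(-1\right)^{2}} \left(-556\right) = - \frac{31}{\left(-3\right) 1} \left(-556\right) = - \frac{31}{-3} \left(-556\right) = \left(-31\right) \left(- \frac{1}{3}\right) \left(-556\right) = \frac{31}{3} \left(-556\right) = - \frac{17236}{3}$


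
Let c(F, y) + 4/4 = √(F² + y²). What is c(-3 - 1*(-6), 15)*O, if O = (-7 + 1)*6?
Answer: 36 - 108*√26 ≈ -514.69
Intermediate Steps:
c(F, y) = -1 + √(F² + y²)
O = -36 (O = -6*6 = -36)
c(-3 - 1*(-6), 15)*O = (-1 + √((-3 - 1*(-6))² + 15²))*(-36) = (-1 + √((-3 + 6)² + 225))*(-36) = (-1 + √(3² + 225))*(-36) = (-1 + √(9 + 225))*(-36) = (-1 + √234)*(-36) = (-1 + 3*√26)*(-36) = 36 - 108*√26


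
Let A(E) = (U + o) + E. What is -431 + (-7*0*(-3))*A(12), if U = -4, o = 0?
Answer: -431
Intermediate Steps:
A(E) = -4 + E (A(E) = (-4 + 0) + E = -4 + E)
-431 + (-7*0*(-3))*A(12) = -431 + (-7*0*(-3))*(-4 + 12) = -431 + (0*(-3))*8 = -431 + 0*8 = -431 + 0 = -431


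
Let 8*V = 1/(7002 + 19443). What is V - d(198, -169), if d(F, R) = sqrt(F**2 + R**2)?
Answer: 1/211560 - sqrt(67765) ≈ -260.32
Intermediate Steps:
V = 1/211560 (V = 1/(8*(7002 + 19443)) = (1/8)/26445 = (1/8)*(1/26445) = 1/211560 ≈ 4.7268e-6)
V - d(198, -169) = 1/211560 - sqrt(198**2 + (-169)**2) = 1/211560 - sqrt(39204 + 28561) = 1/211560 - sqrt(67765)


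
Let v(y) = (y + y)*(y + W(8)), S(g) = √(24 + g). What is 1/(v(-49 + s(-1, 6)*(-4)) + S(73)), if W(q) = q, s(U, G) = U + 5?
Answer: 7410/54908003 - √97/54908003 ≈ 0.00013477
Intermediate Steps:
s(U, G) = 5 + U
v(y) = 2*y*(8 + y) (v(y) = (y + y)*(y + 8) = (2*y)*(8 + y) = 2*y*(8 + y))
1/(v(-49 + s(-1, 6)*(-4)) + S(73)) = 1/(2*(-49 + (5 - 1)*(-4))*(8 + (-49 + (5 - 1)*(-4))) + √(24 + 73)) = 1/(2*(-49 + 4*(-4))*(8 + (-49 + 4*(-4))) + √97) = 1/(2*(-49 - 16)*(8 + (-49 - 16)) + √97) = 1/(2*(-65)*(8 - 65) + √97) = 1/(2*(-65)*(-57) + √97) = 1/(7410 + √97)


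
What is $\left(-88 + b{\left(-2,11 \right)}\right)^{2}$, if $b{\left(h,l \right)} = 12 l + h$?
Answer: $1764$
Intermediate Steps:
$b{\left(h,l \right)} = h + 12 l$
$\left(-88 + b{\left(-2,11 \right)}\right)^{2} = \left(-88 + \left(-2 + 12 \cdot 11\right)\right)^{2} = \left(-88 + \left(-2 + 132\right)\right)^{2} = \left(-88 + 130\right)^{2} = 42^{2} = 1764$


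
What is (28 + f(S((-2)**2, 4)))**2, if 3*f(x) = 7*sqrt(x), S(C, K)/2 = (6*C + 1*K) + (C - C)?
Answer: 9800/9 + 784*sqrt(14)/3 ≈ 2066.7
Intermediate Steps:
S(C, K) = 2*K + 12*C (S(C, K) = 2*((6*C + 1*K) + (C - C)) = 2*((6*C + K) + 0) = 2*((K + 6*C) + 0) = 2*(K + 6*C) = 2*K + 12*C)
f(x) = 7*sqrt(x)/3 (f(x) = (7*sqrt(x))/3 = 7*sqrt(x)/3)
(28 + f(S((-2)**2, 4)))**2 = (28 + 7*sqrt(2*4 + 12*(-2)**2)/3)**2 = (28 + 7*sqrt(8 + 12*4)/3)**2 = (28 + 7*sqrt(8 + 48)/3)**2 = (28 + 7*sqrt(56)/3)**2 = (28 + 7*(2*sqrt(14))/3)**2 = (28 + 14*sqrt(14)/3)**2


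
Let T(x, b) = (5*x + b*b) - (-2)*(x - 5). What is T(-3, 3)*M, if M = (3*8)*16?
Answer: -8448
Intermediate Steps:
M = 384 (M = 24*16 = 384)
T(x, b) = -10 + b**2 + 7*x (T(x, b) = (5*x + b**2) - (-2)*(-5 + x) = (b**2 + 5*x) - (10 - 2*x) = (b**2 + 5*x) + (-10 + 2*x) = -10 + b**2 + 7*x)
T(-3, 3)*M = (-10 + 3**2 + 7*(-3))*384 = (-10 + 9 - 21)*384 = -22*384 = -8448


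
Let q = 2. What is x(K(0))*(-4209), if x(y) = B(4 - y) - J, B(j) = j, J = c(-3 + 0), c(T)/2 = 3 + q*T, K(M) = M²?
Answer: -42090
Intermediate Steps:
c(T) = 6 + 4*T (c(T) = 2*(3 + 2*T) = 6 + 4*T)
J = -6 (J = 6 + 4*(-3 + 0) = 6 + 4*(-3) = 6 - 12 = -6)
x(y) = 10 - y (x(y) = (4 - y) - 1*(-6) = (4 - y) + 6 = 10 - y)
x(K(0))*(-4209) = (10 - 1*0²)*(-4209) = (10 - 1*0)*(-4209) = (10 + 0)*(-4209) = 10*(-4209) = -42090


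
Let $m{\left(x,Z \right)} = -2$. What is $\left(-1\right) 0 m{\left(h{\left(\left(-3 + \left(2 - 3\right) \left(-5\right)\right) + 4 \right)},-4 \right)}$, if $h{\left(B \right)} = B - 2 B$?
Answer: $0$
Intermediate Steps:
$h{\left(B \right)} = - B$
$\left(-1\right) 0 m{\left(h{\left(\left(-3 + \left(2 - 3\right) \left(-5\right)\right) + 4 \right)},-4 \right)} = \left(-1\right) 0 \left(-2\right) = 0 \left(-2\right) = 0$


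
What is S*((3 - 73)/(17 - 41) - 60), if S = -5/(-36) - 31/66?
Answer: 89735/4752 ≈ 18.884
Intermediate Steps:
S = -131/396 (S = -5*(-1/36) - 31*1/66 = 5/36 - 31/66 = -131/396 ≈ -0.33081)
S*((3 - 73)/(17 - 41) - 60) = -131*((3 - 73)/(17 - 41) - 60)/396 = -131*(-70/(-24) - 60)/396 = -131*(-70*(-1/24) - 60)/396 = -131*(35/12 - 60)/396 = -131/396*(-685/12) = 89735/4752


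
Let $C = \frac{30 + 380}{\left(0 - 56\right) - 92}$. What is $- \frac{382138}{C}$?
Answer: $\frac{28278212}{205} \approx 1.3794 \cdot 10^{5}$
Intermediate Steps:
$C = - \frac{205}{74}$ ($C = \frac{410}{\left(0 - 56\right) - 92} = \frac{410}{-56 - 92} = \frac{410}{-148} = 410 \left(- \frac{1}{148}\right) = - \frac{205}{74} \approx -2.7703$)
$- \frac{382138}{C} = - \frac{382138}{- \frac{205}{74}} = \left(-382138\right) \left(- \frac{74}{205}\right) = \frac{28278212}{205}$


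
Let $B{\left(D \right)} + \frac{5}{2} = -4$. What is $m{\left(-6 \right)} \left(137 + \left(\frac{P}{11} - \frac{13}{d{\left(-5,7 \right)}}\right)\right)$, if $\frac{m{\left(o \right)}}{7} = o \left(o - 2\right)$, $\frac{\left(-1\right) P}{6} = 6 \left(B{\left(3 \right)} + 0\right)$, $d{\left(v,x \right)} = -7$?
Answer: $\frac{591840}{11} \approx 53804.0$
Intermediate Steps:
$B{\left(D \right)} = - \frac{13}{2}$ ($B{\left(D \right)} = - \frac{5}{2} - 4 = - \frac{13}{2}$)
$P = 234$ ($P = - 6 \cdot 6 \left(- \frac{13}{2} + 0\right) = - 6 \cdot 6 \left(- \frac{13}{2}\right) = \left(-6\right) \left(-39\right) = 234$)
$m{\left(o \right)} = 7 o \left(-2 + o\right)$ ($m{\left(o \right)} = 7 o \left(o - 2\right) = 7 o \left(-2 + o\right)$)
$m{\left(-6 \right)} \left(137 + \left(\frac{P}{11} - \frac{13}{d{\left(-5,7 \right)}}\right)\right) = 7 \left(-6\right) \left(-2 - 6\right) \left(137 + \left(\frac{234}{11} - \frac{13}{-7}\right)\right) = 7 \left(-6\right) \left(-8\right) \left(137 + \left(234 \cdot \frac{1}{11} - - \frac{13}{7}\right)\right) = 336 \left(137 + \left(\frac{234}{11} + \frac{13}{7}\right)\right) = 336 \left(137 + \frac{1781}{77}\right) = 336 \cdot \frac{12330}{77} = \frac{591840}{11}$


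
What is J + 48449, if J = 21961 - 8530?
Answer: 61880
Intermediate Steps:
J = 13431
J + 48449 = 13431 + 48449 = 61880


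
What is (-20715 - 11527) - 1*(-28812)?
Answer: -3430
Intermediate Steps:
(-20715 - 11527) - 1*(-28812) = -32242 + 28812 = -3430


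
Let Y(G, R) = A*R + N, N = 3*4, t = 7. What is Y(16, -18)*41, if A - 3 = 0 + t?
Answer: -6888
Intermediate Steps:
A = 10 (A = 3 + (0 + 7) = 3 + 7 = 10)
N = 12
Y(G, R) = 12 + 10*R (Y(G, R) = 10*R + 12 = 12 + 10*R)
Y(16, -18)*41 = (12 + 10*(-18))*41 = (12 - 180)*41 = -168*41 = -6888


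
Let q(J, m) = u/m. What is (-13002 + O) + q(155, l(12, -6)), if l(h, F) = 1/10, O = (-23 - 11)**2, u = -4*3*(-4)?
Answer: -11366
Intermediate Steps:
u = 48 (u = -12*(-4) = 48)
O = 1156 (O = (-34)**2 = 1156)
l(h, F) = 1/10
q(J, m) = 48/m
(-13002 + O) + q(155, l(12, -6)) = (-13002 + 1156) + 48/(1/10) = -11846 + 48*10 = -11846 + 480 = -11366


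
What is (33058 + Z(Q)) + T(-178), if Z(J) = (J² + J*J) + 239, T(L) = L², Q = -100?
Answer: 84981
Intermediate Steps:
Z(J) = 239 + 2*J² (Z(J) = (J² + J²) + 239 = 2*J² + 239 = 239 + 2*J²)
(33058 + Z(Q)) + T(-178) = (33058 + (239 + 2*(-100)²)) + (-178)² = (33058 + (239 + 2*10000)) + 31684 = (33058 + (239 + 20000)) + 31684 = (33058 + 20239) + 31684 = 53297 + 31684 = 84981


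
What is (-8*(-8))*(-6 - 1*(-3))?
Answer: -192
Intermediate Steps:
(-8*(-8))*(-6 - 1*(-3)) = 64*(-6 + 3) = 64*(-3) = -192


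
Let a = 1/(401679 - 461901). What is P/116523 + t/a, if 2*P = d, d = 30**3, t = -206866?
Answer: 161292227412144/12947 ≈ 1.2458e+10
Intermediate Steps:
a = -1/60222 (a = 1/(-60222) = -1/60222 ≈ -1.6605e-5)
d = 27000
P = 13500 (P = (1/2)*27000 = 13500)
P/116523 + t/a = 13500/116523 - 206866/(-1/60222) = 13500*(1/116523) - 206866*(-60222) = 1500/12947 + 12457884252 = 161292227412144/12947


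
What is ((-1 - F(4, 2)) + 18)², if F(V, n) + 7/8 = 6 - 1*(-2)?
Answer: 6241/64 ≈ 97.516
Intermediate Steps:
F(V, n) = 57/8 (F(V, n) = -7/8 + (6 - 1*(-2)) = -7/8 + (6 + 2) = -7/8 + 8 = 57/8)
((-1 - F(4, 2)) + 18)² = ((-1 - 1*57/8) + 18)² = ((-1 - 57/8) + 18)² = (-65/8 + 18)² = (79/8)² = 6241/64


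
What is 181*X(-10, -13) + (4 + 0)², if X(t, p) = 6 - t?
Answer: 2912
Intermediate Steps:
181*X(-10, -13) + (4 + 0)² = 181*(6 - 1*(-10)) + (4 + 0)² = 181*(6 + 10) + 4² = 181*16 + 16 = 2896 + 16 = 2912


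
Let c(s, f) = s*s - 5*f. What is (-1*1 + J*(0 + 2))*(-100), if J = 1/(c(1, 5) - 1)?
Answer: 108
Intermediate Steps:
c(s, f) = s**2 - 5*f
J = -1/25 (J = 1/((1**2 - 5*5) - 1) = 1/((1 - 25) - 1) = 1/(-24 - 1) = 1/(-25) = -1/25 ≈ -0.040000)
(-1*1 + J*(0 + 2))*(-100) = (-1*1 - (0 + 2)/25)*(-100) = (-1 - 1/25*2)*(-100) = (-1 - 2/25)*(-100) = -27/25*(-100) = 108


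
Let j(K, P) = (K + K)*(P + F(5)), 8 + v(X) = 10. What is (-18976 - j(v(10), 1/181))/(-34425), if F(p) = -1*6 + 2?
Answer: 3431764/6230925 ≈ 0.55076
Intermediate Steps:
v(X) = 2 (v(X) = -8 + 10 = 2)
F(p) = -4 (F(p) = -6 + 2 = -4)
j(K, P) = 2*K*(-4 + P) (j(K, P) = (K + K)*(P - 4) = (2*K)*(-4 + P) = 2*K*(-4 + P))
(-18976 - j(v(10), 1/181))/(-34425) = (-18976 - 2*2*(-4 + 1/181))/(-34425) = (-18976 - 2*2*(-4 + 1/181))*(-1/34425) = (-18976 - 2*2*(-723)/181)*(-1/34425) = (-18976 - 1*(-2892/181))*(-1/34425) = (-18976 + 2892/181)*(-1/34425) = -3431764/181*(-1/34425) = 3431764/6230925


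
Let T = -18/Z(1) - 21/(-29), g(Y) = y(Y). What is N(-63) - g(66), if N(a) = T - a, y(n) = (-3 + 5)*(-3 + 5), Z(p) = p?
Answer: 1210/29 ≈ 41.724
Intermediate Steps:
y(n) = 4 (y(n) = 2*2 = 4)
g(Y) = 4
T = -501/29 (T = -18/1 - 21/(-29) = -18*1 - 21*(-1/29) = -18 + 21/29 = -501/29 ≈ -17.276)
N(a) = -501/29 - a
N(-63) - g(66) = (-501/29 - 1*(-63)) - 1*4 = (-501/29 + 63) - 4 = 1326/29 - 4 = 1210/29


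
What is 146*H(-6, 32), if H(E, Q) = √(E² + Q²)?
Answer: 292*√265 ≈ 4753.4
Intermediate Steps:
146*H(-6, 32) = 146*√((-6)² + 32²) = 146*√(36 + 1024) = 146*√1060 = 146*(2*√265) = 292*√265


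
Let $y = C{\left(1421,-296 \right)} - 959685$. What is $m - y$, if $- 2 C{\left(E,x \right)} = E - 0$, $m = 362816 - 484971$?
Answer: $\frac{1676481}{2} \approx 8.3824 \cdot 10^{5}$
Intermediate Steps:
$m = -122155$ ($m = 362816 - 484971 = -122155$)
$C{\left(E,x \right)} = - \frac{E}{2}$ ($C{\left(E,x \right)} = - \frac{E - 0}{2} = - \frac{E + 0}{2} = - \frac{E}{2}$)
$y = - \frac{1920791}{2}$ ($y = \left(- \frac{1}{2}\right) 1421 - 959685 = - \frac{1421}{2} - 959685 = - \frac{1920791}{2} \approx -9.604 \cdot 10^{5}$)
$m - y = -122155 - - \frac{1920791}{2} = -122155 + \frac{1920791}{2} = \frac{1676481}{2}$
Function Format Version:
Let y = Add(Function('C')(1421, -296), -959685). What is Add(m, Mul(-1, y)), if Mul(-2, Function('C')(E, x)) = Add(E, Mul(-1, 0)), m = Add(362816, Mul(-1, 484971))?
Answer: Rational(1676481, 2) ≈ 8.3824e+5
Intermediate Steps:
m = -122155 (m = Add(362816, -484971) = -122155)
Function('C')(E, x) = Mul(Rational(-1, 2), E) (Function('C')(E, x) = Mul(Rational(-1, 2), Add(E, Mul(-1, 0))) = Mul(Rational(-1, 2), Add(E, 0)) = Mul(Rational(-1, 2), E))
y = Rational(-1920791, 2) (y = Add(Mul(Rational(-1, 2), 1421), -959685) = Add(Rational(-1421, 2), -959685) = Rational(-1920791, 2) ≈ -9.6040e+5)
Add(m, Mul(-1, y)) = Add(-122155, Mul(-1, Rational(-1920791, 2))) = Add(-122155, Rational(1920791, 2)) = Rational(1676481, 2)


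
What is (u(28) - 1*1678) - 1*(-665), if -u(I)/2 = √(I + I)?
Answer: -1013 - 4*√14 ≈ -1028.0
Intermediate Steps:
u(I) = -2*√2*√I (u(I) = -2*√(I + I) = -2*√2*√I)
(u(28) - 1*1678) - 1*(-665) = (-2*√2*√28 - 1*1678) - 1*(-665) = (-2*√2*2*√7 - 1678) + 665 = (-4*√14 - 1678) + 665 = (-1678 - 4*√14) + 665 = -1013 - 4*√14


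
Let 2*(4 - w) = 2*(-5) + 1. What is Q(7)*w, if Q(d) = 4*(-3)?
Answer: -102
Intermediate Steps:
Q(d) = -12
w = 17/2 (w = 4 - (2*(-5) + 1)/2 = 4 - (-10 + 1)/2 = 4 - ½*(-9) = 4 + 9/2 = 17/2 ≈ 8.5000)
Q(7)*w = -12*17/2 = -102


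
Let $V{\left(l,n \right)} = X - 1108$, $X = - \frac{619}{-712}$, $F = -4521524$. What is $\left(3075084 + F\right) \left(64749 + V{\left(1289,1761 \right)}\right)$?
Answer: $- \frac{8192818953855}{89} \approx -9.2054 \cdot 10^{10}$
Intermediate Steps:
$X = \frac{619}{712}$ ($X = \left(-619\right) \left(- \frac{1}{712}\right) = \frac{619}{712} \approx 0.86938$)
$V{\left(l,n \right)} = - \frac{788277}{712}$ ($V{\left(l,n \right)} = \frac{619}{712} - 1108 = - \frac{788277}{712}$)
$\left(3075084 + F\right) \left(64749 + V{\left(1289,1761 \right)}\right) = \left(3075084 - 4521524\right) \left(64749 - \frac{788277}{712}\right) = \left(-1446440\right) \frac{45313011}{712} = - \frac{8192818953855}{89}$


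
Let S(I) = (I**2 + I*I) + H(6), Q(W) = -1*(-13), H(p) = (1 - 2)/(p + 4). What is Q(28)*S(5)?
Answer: 6487/10 ≈ 648.70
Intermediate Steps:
H(p) = -1/(4 + p)
Q(W) = 13
S(I) = -1/10 + 2*I**2 (S(I) = (I**2 + I*I) - 1/(4 + 6) = (I**2 + I**2) - 1/10 = 2*I**2 - 1*1/10 = 2*I**2 - 1/10 = -1/10 + 2*I**2)
Q(28)*S(5) = 13*(-1/10 + 2*5**2) = 13*(-1/10 + 2*25) = 13*(-1/10 + 50) = 13*(499/10) = 6487/10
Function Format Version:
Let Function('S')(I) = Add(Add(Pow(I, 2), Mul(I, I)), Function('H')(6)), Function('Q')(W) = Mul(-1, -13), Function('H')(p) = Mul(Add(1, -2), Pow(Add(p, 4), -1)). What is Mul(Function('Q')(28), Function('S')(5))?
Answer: Rational(6487, 10) ≈ 648.70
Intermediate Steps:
Function('H')(p) = Mul(-1, Pow(Add(4, p), -1))
Function('Q')(W) = 13
Function('S')(I) = Add(Rational(-1, 10), Mul(2, Pow(I, 2))) (Function('S')(I) = Add(Add(Pow(I, 2), Mul(I, I)), Mul(-1, Pow(Add(4, 6), -1))) = Add(Add(Pow(I, 2), Pow(I, 2)), Mul(-1, Pow(10, -1))) = Add(Mul(2, Pow(I, 2)), Mul(-1, Rational(1, 10))) = Add(Mul(2, Pow(I, 2)), Rational(-1, 10)) = Add(Rational(-1, 10), Mul(2, Pow(I, 2))))
Mul(Function('Q')(28), Function('S')(5)) = Mul(13, Add(Rational(-1, 10), Mul(2, Pow(5, 2)))) = Mul(13, Add(Rational(-1, 10), Mul(2, 25))) = Mul(13, Add(Rational(-1, 10), 50)) = Mul(13, Rational(499, 10)) = Rational(6487, 10)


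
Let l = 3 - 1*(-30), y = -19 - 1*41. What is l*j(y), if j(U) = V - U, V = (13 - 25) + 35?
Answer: 2739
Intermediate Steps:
y = -60 (y = -19 - 41 = -60)
V = 23 (V = -12 + 35 = 23)
l = 33 (l = 3 + 30 = 33)
j(U) = 23 - U
l*j(y) = 33*(23 - 1*(-60)) = 33*(23 + 60) = 33*83 = 2739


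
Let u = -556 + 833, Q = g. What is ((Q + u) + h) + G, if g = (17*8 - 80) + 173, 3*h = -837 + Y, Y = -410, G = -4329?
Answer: -12716/3 ≈ -4238.7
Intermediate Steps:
h = -1247/3 (h = (-837 - 410)/3 = (1/3)*(-1247) = -1247/3 ≈ -415.67)
g = 229 (g = (136 - 80) + 173 = 56 + 173 = 229)
Q = 229
u = 277
((Q + u) + h) + G = ((229 + 277) - 1247/3) - 4329 = (506 - 1247/3) - 4329 = 271/3 - 4329 = -12716/3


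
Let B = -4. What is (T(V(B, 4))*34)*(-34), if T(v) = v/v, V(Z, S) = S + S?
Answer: -1156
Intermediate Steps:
V(Z, S) = 2*S
T(v) = 1
(T(V(B, 4))*34)*(-34) = (1*34)*(-34) = 34*(-34) = -1156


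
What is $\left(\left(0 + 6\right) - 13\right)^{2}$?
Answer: $49$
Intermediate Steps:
$\left(\left(0 + 6\right) - 13\right)^{2} = \left(6 - 13\right)^{2} = \left(-7\right)^{2} = 49$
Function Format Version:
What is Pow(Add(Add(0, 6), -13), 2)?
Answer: 49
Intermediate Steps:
Pow(Add(Add(0, 6), -13), 2) = Pow(Add(6, -13), 2) = Pow(-7, 2) = 49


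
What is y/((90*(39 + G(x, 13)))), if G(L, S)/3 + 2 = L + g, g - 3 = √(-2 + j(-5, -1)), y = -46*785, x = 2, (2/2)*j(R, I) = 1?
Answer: -57776/6939 + 3611*I/6939 ≈ -8.3263 + 0.52039*I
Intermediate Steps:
j(R, I) = 1
y = -36110
g = 3 + I (g = 3 + √(-2 + 1) = 3 + √(-1) = 3 + I ≈ 3.0 + 1.0*I)
G(L, S) = 3 + 3*I + 3*L (G(L, S) = -6 + 3*(L + (3 + I)) = -6 + 3*(3 + I + L) = -6 + (9 + 3*I + 3*L) = 3 + 3*I + 3*L)
y/((90*(39 + G(x, 13)))) = -36110*1/(90*(39 + (3 + 3*I + 3*2))) = -36110*1/(90*(39 + (3 + 3*I + 6))) = -36110*1/(90*(39 + (9 + 3*I))) = -(57776/6939 - 3611*I/6939) = -36110*(4320 - 270*I)/18735300 = -3611*(4320 - 270*I)/1873530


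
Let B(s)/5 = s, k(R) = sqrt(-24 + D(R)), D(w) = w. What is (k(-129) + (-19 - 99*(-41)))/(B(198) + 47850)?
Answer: 101/1221 + I*sqrt(17)/16280 ≈ 0.082719 + 0.00025326*I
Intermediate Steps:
k(R) = sqrt(-24 + R)
B(s) = 5*s
(k(-129) + (-19 - 99*(-41)))/(B(198) + 47850) = (sqrt(-24 - 129) + (-19 - 99*(-41)))/(5*198 + 47850) = (sqrt(-153) + (-19 + 4059))/(990 + 47850) = (3*I*sqrt(17) + 4040)/48840 = (4040 + 3*I*sqrt(17))*(1/48840) = 101/1221 + I*sqrt(17)/16280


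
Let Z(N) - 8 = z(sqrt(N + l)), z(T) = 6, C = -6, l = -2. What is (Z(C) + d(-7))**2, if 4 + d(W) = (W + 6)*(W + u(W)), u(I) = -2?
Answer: 361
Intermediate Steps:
d(W) = -4 + (-2 + W)*(6 + W) (d(W) = -4 + (W + 6)*(W - 2) = -4 + (6 + W)*(-2 + W) = -4 + (-2 + W)*(6 + W))
Z(N) = 14 (Z(N) = 8 + 6 = 14)
(Z(C) + d(-7))**2 = (14 + (-16 + (-7)**2 + 4*(-7)))**2 = (14 + (-16 + 49 - 28))**2 = (14 + 5)**2 = 19**2 = 361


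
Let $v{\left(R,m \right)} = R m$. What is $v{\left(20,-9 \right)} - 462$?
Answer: $-642$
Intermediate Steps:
$v{\left(20,-9 \right)} - 462 = 20 \left(-9\right) - 462 = -180 - 462 = -642$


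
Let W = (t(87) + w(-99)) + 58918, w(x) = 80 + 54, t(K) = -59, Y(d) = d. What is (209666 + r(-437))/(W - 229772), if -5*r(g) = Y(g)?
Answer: -1048767/853895 ≈ -1.2282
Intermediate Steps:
r(g) = -g/5
w(x) = 134
W = 58993 (W = (-59 + 134) + 58918 = 75 + 58918 = 58993)
(209666 + r(-437))/(W - 229772) = (209666 - ⅕*(-437))/(58993 - 229772) = (209666 + 437/5)/(-170779) = (1048767/5)*(-1/170779) = -1048767/853895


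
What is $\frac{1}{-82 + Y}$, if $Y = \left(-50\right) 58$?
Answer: $- \frac{1}{2982} \approx -0.00033535$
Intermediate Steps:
$Y = -2900$
$\frac{1}{-82 + Y} = \frac{1}{-82 - 2900} = \frac{1}{-2982} = - \frac{1}{2982}$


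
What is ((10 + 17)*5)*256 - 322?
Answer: 34238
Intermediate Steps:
((10 + 17)*5)*256 - 322 = (27*5)*256 - 322 = 135*256 - 322 = 34560 - 322 = 34238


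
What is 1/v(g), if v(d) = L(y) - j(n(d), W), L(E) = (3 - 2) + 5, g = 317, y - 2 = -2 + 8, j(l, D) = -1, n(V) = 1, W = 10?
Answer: ⅐ ≈ 0.14286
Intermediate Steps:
y = 8 (y = 2 + (-2 + 8) = 2 + 6 = 8)
L(E) = 6 (L(E) = 1 + 5 = 6)
v(d) = 7 (v(d) = 6 - 1*(-1) = 6 + 1 = 7)
1/v(g) = 1/7 = ⅐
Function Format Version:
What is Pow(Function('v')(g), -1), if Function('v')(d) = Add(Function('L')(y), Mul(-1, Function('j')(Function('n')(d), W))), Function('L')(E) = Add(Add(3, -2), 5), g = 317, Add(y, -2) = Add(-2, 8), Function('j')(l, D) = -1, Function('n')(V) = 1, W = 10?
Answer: Rational(1, 7) ≈ 0.14286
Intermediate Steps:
y = 8 (y = Add(2, Add(-2, 8)) = Add(2, 6) = 8)
Function('L')(E) = 6 (Function('L')(E) = Add(1, 5) = 6)
Function('v')(d) = 7 (Function('v')(d) = Add(6, Mul(-1, -1)) = Add(6, 1) = 7)
Pow(Function('v')(g), -1) = Pow(7, -1) = Rational(1, 7)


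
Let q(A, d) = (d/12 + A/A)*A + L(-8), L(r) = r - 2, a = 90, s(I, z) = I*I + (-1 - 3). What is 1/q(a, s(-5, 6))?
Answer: 2/475 ≈ 0.0042105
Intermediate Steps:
s(I, z) = -4 + I² (s(I, z) = I² - 4 = -4 + I²)
L(r) = -2 + r
q(A, d) = -10 + A*(1 + d/12) (q(A, d) = (d/12 + A/A)*A + (-2 - 8) = (d*(1/12) + 1)*A - 10 = (d/12 + 1)*A - 10 = (1 + d/12)*A - 10 = A*(1 + d/12) - 10 = -10 + A*(1 + d/12))
1/q(a, s(-5, 6)) = 1/(-10 + 90 + (1/12)*90*(-4 + (-5)²)) = 1/(-10 + 90 + (1/12)*90*(-4 + 25)) = 1/(-10 + 90 + (1/12)*90*21) = 1/(-10 + 90 + 315/2) = 1/(475/2) = 2/475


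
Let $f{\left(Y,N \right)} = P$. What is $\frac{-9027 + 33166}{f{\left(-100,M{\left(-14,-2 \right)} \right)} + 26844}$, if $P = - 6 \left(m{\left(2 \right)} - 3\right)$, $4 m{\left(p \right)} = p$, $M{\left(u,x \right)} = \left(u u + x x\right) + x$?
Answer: $\frac{24139}{26859} \approx 0.89873$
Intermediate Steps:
$M{\left(u,x \right)} = x + u^{2} + x^{2}$ ($M{\left(u,x \right)} = \left(u^{2} + x^{2}\right) + x = x + u^{2} + x^{2}$)
$m{\left(p \right)} = \frac{p}{4}$
$P = 15$ ($P = - 6 \left(\frac{1}{4} \cdot 2 - 3\right) = - 6 \left(\frac{1}{2} - 3\right) = \left(-6\right) \left(- \frac{5}{2}\right) = 15$)
$f{\left(Y,N \right)} = 15$
$\frac{-9027 + 33166}{f{\left(-100,M{\left(-14,-2 \right)} \right)} + 26844} = \frac{-9027 + 33166}{15 + 26844} = \frac{24139}{26859}$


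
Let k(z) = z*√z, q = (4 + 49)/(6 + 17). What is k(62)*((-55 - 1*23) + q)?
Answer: -107942*√62/23 ≈ -36954.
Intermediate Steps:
q = 53/23 ≈ 2.3043
k(z) = z^(3/2)
k(62)*((-55 - 1*23) + q) = 62^(3/2)*((-55 - 1*23) + 53/23) = (62*√62)*((-55 - 23) + 53/23) = (62*√62)*(-78 + 53/23) = (62*√62)*(-1741/23) = -107942*√62/23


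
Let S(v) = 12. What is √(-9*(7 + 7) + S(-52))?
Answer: I*√114 ≈ 10.677*I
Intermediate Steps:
√(-9*(7 + 7) + S(-52)) = √(-9*(7 + 7) + 12) = √(-9*14 + 12) = √(-126 + 12) = √(-114) = I*√114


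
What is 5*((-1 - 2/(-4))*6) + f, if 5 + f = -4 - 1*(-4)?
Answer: -20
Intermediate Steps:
f = -5 (f = -5 + (-4 - 1*(-4)) = -5 + (-4 + 4) = -5 + 0 = -5)
5*((-1 - 2/(-4))*6) + f = 5*((-1 - 2/(-4))*6) - 5 = 5*((-1 - 2*(-¼))*6) - 5 = 5*((-1 + ½)*6) - 5 = 5*(-½*6) - 5 = 5*(-3) - 5 = -15 - 5 = -20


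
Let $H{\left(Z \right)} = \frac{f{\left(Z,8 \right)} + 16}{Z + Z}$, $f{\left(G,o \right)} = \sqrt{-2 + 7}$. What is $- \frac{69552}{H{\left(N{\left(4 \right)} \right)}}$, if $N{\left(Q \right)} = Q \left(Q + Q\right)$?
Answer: $- \frac{71221248}{251} + \frac{4451328 \sqrt{5}}{251} \approx -2.4409 \cdot 10^{5}$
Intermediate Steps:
$N{\left(Q \right)} = 2 Q^{2}$ ($N{\left(Q \right)} = Q 2 Q = 2 Q^{2}$)
$f{\left(G,o \right)} = \sqrt{5}$
$H{\left(Z \right)} = \frac{16 + \sqrt{5}}{2 Z}$ ($H{\left(Z \right)} = \frac{\sqrt{5} + 16}{Z + Z} = \frac{16 + \sqrt{5}}{2 Z}$)
$- \frac{69552}{H{\left(N{\left(4 \right)} \right)}} = - \frac{69552}{\frac{1}{2} \frac{1}{2 \cdot 4^{2}} \left(16 + \sqrt{5}\right)} = - \frac{69552}{\frac{1}{2} \frac{1}{2 \cdot 16} \left(16 + \sqrt{5}\right)} = - \frac{69552}{\frac{1}{2} \cdot \frac{1}{32} \left(16 + \sqrt{5}\right)} = - \frac{69552}{\frac{1}{4} + \frac{\sqrt{5}}{64}}$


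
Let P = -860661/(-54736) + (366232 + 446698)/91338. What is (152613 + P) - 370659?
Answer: -544996401882215/2499738384 ≈ -2.1802e+5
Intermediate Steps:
P = 61553795449/2499738384 (P = -860661*(-1/54736) + 812930*(1/91338) = 860661/54736 + 406465/45669 = 61553795449/2499738384 ≈ 24.624)
(152613 + P) - 370659 = (152613 + 61553795449/2499738384) - 370659 = 381554127792841/2499738384 - 370659 = -544996401882215/2499738384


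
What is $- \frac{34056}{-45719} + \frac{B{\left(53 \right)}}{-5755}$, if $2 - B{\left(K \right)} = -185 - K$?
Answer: $\frac{37003944}{52622569} \approx 0.7032$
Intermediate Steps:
$B{\left(K \right)} = 187 + K$ ($B{\left(K \right)} = 2 - \left(-185 - K\right) = 2 + \left(185 + K\right) = 187 + K$)
$- \frac{34056}{-45719} + \frac{B{\left(53 \right)}}{-5755} = - \frac{34056}{-45719} + \frac{187 + 53}{-5755} = \left(-34056\right) \left(- \frac{1}{45719}\right) + 240 \left(- \frac{1}{5755}\right) = \frac{34056}{45719} - \frac{48}{1151} = \frac{37003944}{52622569}$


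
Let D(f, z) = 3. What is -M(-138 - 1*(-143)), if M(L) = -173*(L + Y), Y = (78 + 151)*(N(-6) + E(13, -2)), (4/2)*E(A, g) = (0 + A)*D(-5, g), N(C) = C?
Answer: 1071389/2 ≈ 5.3569e+5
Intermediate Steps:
E(A, g) = 3*A/2 (E(A, g) = ((0 + A)*3)/2 = (A*3)/2 = (3*A)/2 = 3*A/2)
Y = 6183/2 (Y = (78 + 151)*(-6 + (3/2)*13) = 229*(-6 + 39/2) = 229*(27/2) = 6183/2 ≈ 3091.5)
M(L) = -1069659/2 - 173*L (M(L) = -173*(L + 6183/2) = -173*(6183/2 + L) = -1069659/2 - 173*L)
-M(-138 - 1*(-143)) = -(-1069659/2 - 173*(-138 - 1*(-143))) = -(-1069659/2 - 173*(-138 + 143)) = -(-1069659/2 - 173*5) = -(-1069659/2 - 865) = -1*(-1071389/2) = 1071389/2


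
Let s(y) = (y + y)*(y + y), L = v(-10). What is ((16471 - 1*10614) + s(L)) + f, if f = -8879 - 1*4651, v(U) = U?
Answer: -7273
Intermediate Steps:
f = -13530 (f = -8879 - 4651 = -13530)
L = -10
s(y) = 4*y**2 (s(y) = (2*y)*(2*y) = 4*y**2)
((16471 - 1*10614) + s(L)) + f = ((16471 - 1*10614) + 4*(-10)**2) - 13530 = ((16471 - 10614) + 4*100) - 13530 = (5857 + 400) - 13530 = 6257 - 13530 = -7273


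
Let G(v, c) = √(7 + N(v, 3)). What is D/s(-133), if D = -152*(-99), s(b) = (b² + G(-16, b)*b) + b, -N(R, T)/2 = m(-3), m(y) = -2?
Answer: 9504/11081 + 72*√11/11081 ≈ 0.87923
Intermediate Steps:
N(R, T) = 4 (N(R, T) = -2*(-2) = 4)
G(v, c) = √11 (G(v, c) = √(7 + 4) = √11)
s(b) = b + b² + b*√11 (s(b) = (b² + √11*b) + b = (b² + b*√11) + b = b + b² + b*√11)
D = 15048
D/s(-133) = 15048/((-133*(1 - 133 + √11))) = 15048/((-133*(-132 + √11))) = 15048/(17556 - 133*√11)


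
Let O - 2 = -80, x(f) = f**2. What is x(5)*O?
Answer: -1950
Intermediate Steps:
O = -78 (O = 2 - 80 = -78)
x(5)*O = 5**2*(-78) = 25*(-78) = -1950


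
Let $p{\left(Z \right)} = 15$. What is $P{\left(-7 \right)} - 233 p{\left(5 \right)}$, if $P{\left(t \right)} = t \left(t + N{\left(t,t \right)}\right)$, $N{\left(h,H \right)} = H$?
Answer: $-3397$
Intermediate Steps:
$P{\left(t \right)} = 2 t^{2}$ ($P{\left(t \right)} = t \left(t + t\right) = t 2 t = 2 t^{2}$)
$P{\left(-7 \right)} - 233 p{\left(5 \right)} = 2 \left(-7\right)^{2} - 3495 = 2 \cdot 49 - 3495 = 98 - 3495 = -3397$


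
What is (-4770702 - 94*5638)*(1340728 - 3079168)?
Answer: 9214903708560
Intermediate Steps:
(-4770702 - 94*5638)*(1340728 - 3079168) = (-4770702 - 529972)*(-1738440) = -5300674*(-1738440) = 9214903708560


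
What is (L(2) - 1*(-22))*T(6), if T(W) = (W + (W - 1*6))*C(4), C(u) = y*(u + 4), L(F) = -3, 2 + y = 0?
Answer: -1824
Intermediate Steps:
y = -2 (y = -2 + 0 = -2)
C(u) = -8 - 2*u (C(u) = -2*(u + 4) = -2*(4 + u) = -8 - 2*u)
T(W) = 96 - 32*W (T(W) = (W + (W - 1*6))*(-8 - 2*4) = (W + (W - 6))*(-8 - 8) = (W + (-6 + W))*(-16) = (-6 + 2*W)*(-16) = 96 - 32*W)
(L(2) - 1*(-22))*T(6) = (-3 - 1*(-22))*(96 - 32*6) = (-3 + 22)*(96 - 192) = 19*(-96) = -1824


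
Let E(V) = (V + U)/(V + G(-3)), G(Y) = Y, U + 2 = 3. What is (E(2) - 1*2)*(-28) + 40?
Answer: 180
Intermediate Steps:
U = 1 (U = -2 + 3 = 1)
E(V) = (1 + V)/(-3 + V) (E(V) = (V + 1)/(V - 3) = (1 + V)/(-3 + V))
(E(2) - 1*2)*(-28) + 40 = ((1 + 2)/(-3 + 2) - 1*2)*(-28) + 40 = (3/(-1) - 2)*(-28) + 40 = (-1*3 - 2)*(-28) + 40 = (-3 - 2)*(-28) + 40 = -5*(-28) + 40 = 140 + 40 = 180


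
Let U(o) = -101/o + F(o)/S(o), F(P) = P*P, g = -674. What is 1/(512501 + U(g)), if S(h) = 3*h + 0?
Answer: 2022/1035823049 ≈ 1.9521e-6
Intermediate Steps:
F(P) = P²
S(h) = 3*h
U(o) = -101/o + o/3 (U(o) = -101/o + o²/((3*o)) = -101/o + o²*(1/(3*o)) = -101/o + o/3)
1/(512501 + U(g)) = 1/(512501 + (-101/(-674) + (⅓)*(-674))) = 1/(512501 + (-101*(-1/674) - 674/3)) = 1/(512501 + (101/674 - 674/3)) = 1/(512501 - 453973/2022) = 1/(1035823049/2022) = 2022/1035823049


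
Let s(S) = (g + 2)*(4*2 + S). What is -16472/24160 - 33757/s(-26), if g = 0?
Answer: 6367001/6795 ≈ 937.01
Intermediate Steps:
s(S) = 16 + 2*S (s(S) = (0 + 2)*(4*2 + S) = 2*(8 + S) = 16 + 2*S)
-16472/24160 - 33757/s(-26) = -16472/24160 - 33757/(16 + 2*(-26)) = -16472*1/24160 - 33757/(16 - 52) = -2059/3020 - 33757/(-36) = -2059/3020 - 33757*(-1/36) = -2059/3020 + 33757/36 = 6367001/6795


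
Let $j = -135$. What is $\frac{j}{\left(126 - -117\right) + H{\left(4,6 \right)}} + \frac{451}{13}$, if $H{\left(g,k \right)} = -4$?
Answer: $\frac{106034}{3107} \approx 34.127$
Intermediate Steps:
$\frac{j}{\left(126 - -117\right) + H{\left(4,6 \right)}} + \frac{451}{13} = - \frac{135}{\left(126 - -117\right) - 4} + \frac{451}{13} = - \frac{135}{\left(126 + 117\right) - 4} + 451 \cdot \frac{1}{13} = - \frac{135}{243 - 4} + \frac{451}{13} = - \frac{135}{239} + \frac{451}{13} = \frac{106034}{3107}$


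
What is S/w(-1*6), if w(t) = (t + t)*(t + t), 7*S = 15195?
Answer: 5065/336 ≈ 15.074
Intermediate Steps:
S = 15195/7 (S = (1/7)*15195 = 15195/7 ≈ 2170.7)
w(t) = 4*t**2 (w(t) = (2*t)*(2*t) = 4*t**2)
S/w(-1*6) = 15195/(7*((4*(-1*6)**2))) = 15195/(7*((4*(-6)**2))) = 15195/(7*((4*36))) = (15195/7)/144 = (15195/7)*(1/144) = 5065/336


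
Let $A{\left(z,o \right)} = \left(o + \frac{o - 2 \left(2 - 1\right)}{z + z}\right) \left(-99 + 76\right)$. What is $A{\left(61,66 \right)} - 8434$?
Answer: $- \frac{607808}{61} \approx -9964.1$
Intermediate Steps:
$A{\left(z,o \right)} = - 23 o - \frac{23 \left(-2 + o\right)}{2 z}$ ($A{\left(z,o \right)} = \left(o + \frac{o - 2}{2 z}\right) \left(-23\right) = \left(o + \left(o - 2\right) \frac{1}{2 z}\right) \left(-23\right) = \left(o + \left(-2 + o\right) \frac{1}{2 z}\right) \left(-23\right) = \left(o + \frac{-2 + o}{2 z}\right) \left(-23\right) = - 23 o - \frac{23 \left(-2 + o\right)}{2 z}$)
$A{\left(61,66 \right)} - 8434 = \frac{23 \left(2 - 66 - 132 \cdot 61\right)}{2 \cdot 61} - 8434 = \frac{23}{2} \cdot \frac{1}{61} \left(2 - 66 - 8052\right) - 8434 = \frac{23}{2} \cdot \frac{1}{61} \left(-8116\right) - 8434 = - \frac{93334}{61} - 8434 = - \frac{607808}{61}$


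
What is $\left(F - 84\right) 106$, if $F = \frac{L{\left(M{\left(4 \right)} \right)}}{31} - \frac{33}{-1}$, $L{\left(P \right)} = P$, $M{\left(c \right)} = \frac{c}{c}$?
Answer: $- \frac{167480}{31} \approx -5402.6$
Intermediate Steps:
$M{\left(c \right)} = 1$
$F = \frac{1024}{31}$ ($F = 1 \cdot \frac{1}{31} - \frac{33}{-1} = 1 \cdot \frac{1}{31} - -33 = \frac{1}{31} + 33 = \frac{1024}{31} \approx 33.032$)
$\left(F - 84\right) 106 = \left(\frac{1024}{31} - 84\right) 106 = \left(- \frac{1580}{31}\right) 106 = - \frac{167480}{31}$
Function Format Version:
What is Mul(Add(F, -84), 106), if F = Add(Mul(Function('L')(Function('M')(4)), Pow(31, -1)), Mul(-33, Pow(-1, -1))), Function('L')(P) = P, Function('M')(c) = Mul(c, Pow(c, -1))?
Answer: Rational(-167480, 31) ≈ -5402.6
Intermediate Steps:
Function('M')(c) = 1
F = Rational(1024, 31) (F = Add(Mul(1, Pow(31, -1)), Mul(-33, Pow(-1, -1))) = Add(Mul(1, Rational(1, 31)), Mul(-33, -1)) = Add(Rational(1, 31), 33) = Rational(1024, 31) ≈ 33.032)
Mul(Add(F, -84), 106) = Mul(Add(Rational(1024, 31), -84), 106) = Mul(Rational(-1580, 31), 106) = Rational(-167480, 31)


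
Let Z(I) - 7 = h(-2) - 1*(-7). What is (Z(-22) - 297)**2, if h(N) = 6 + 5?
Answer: 73984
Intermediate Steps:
h(N) = 11
Z(I) = 25 (Z(I) = 7 + (11 - 1*(-7)) = 7 + (11 + 7) = 7 + 18 = 25)
(Z(-22) - 297)**2 = (25 - 297)**2 = (-272)**2 = 73984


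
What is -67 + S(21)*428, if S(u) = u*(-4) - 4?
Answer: -37731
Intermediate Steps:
S(u) = -4 - 4*u (S(u) = -4*u - 4 = -4 - 4*u)
-67 + S(21)*428 = -67 + (-4 - 4*21)*428 = -67 + (-4 - 84)*428 = -67 - 88*428 = -67 - 37664 = -37731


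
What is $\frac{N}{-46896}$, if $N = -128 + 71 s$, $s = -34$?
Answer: $\frac{1271}{23448} \approx 0.054205$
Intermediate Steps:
$N = -2542$ ($N = -128 + 71 \left(-34\right) = -128 - 2414 = -2542$)
$\frac{N}{-46896} = - \frac{2542}{-46896} = \left(-2542\right) \left(- \frac{1}{46896}\right) = \frac{1271}{23448}$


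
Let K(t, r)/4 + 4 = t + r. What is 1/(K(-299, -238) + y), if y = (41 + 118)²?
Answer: 1/23117 ≈ 4.3258e-5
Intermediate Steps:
K(t, r) = -16 + 4*r + 4*t (K(t, r) = -16 + 4*(t + r) = -16 + 4*(r + t) = -16 + (4*r + 4*t) = -16 + 4*r + 4*t)
y = 25281 (y = 159² = 25281)
1/(K(-299, -238) + y) = 1/((-16 + 4*(-238) + 4*(-299)) + 25281) = 1/((-16 - 952 - 1196) + 25281) = 1/(-2164 + 25281) = 1/23117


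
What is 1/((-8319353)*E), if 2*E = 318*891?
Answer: -1/1178594420157 ≈ -8.4847e-13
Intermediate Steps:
E = 141669 (E = (318*891)/2 = (1/2)*283338 = 141669)
1/((-8319353)*E) = 1/(-8319353*141669) = -1/8319353*1/141669 = -1/1178594420157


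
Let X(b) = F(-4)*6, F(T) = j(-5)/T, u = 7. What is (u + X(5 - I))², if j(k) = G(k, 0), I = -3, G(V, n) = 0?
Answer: 49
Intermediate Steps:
j(k) = 0
F(T) = 0 (F(T) = 0/T = 0)
X(b) = 0 (X(b) = 0*6 = 0)
(u + X(5 - I))² = (7 + 0)² = 7² = 49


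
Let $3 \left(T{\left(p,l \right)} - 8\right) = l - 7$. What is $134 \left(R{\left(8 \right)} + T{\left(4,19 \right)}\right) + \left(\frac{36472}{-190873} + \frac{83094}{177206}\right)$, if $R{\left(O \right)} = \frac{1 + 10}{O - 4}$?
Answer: $\frac{66862218760137}{33823840838} \approx 1976.8$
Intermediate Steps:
$T{\left(p,l \right)} = \frac{17}{3} + \frac{l}{3}$ ($T{\left(p,l \right)} = 8 + \frac{l - 7}{3} = 8 + \frac{-7 + l}{3} = 8 + \left(- \frac{7}{3} + \frac{l}{3}\right) = \frac{17}{3} + \frac{l}{3}$)
$R{\left(O \right)} = \frac{11}{-4 + O}$
$134 \left(R{\left(8 \right)} + T{\left(4,19 \right)}\right) + \left(\frac{36472}{-190873} + \frac{83094}{177206}\right) = 134 \left(\frac{11}{-4 + 8} + \left(\frac{17}{3} + \frac{1}{3} \cdot 19\right)\right) + \left(\frac{36472}{-190873} + \frac{83094}{177206}\right) = 134 \left(\frac{11}{4} + \left(\frac{17}{3} + \frac{19}{3}\right)\right) + \left(36472 \left(- \frac{1}{190873}\right) + 83094 \cdot \frac{1}{177206}\right) = 134 \left(11 \cdot \frac{1}{4} + 12\right) + \left(- \frac{36472}{190873} + \frac{41547}{88603}\right) = 134 \left(\frac{11}{4} + 12\right) + \frac{4698671915}{16911920419} = 134 \cdot \frac{59}{4} + \frac{4698671915}{16911920419} = \frac{3953}{2} + \frac{4698671915}{16911920419} = \frac{66862218760137}{33823840838}$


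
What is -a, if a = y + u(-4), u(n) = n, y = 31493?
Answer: -31489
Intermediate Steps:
a = 31489 (a = 31493 - 4 = 31489)
-a = -1*31489 = -31489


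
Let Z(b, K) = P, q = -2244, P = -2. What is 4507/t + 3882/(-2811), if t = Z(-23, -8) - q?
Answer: 1321911/2100754 ≈ 0.62926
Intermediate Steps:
Z(b, K) = -2
t = 2242 (t = -2 - 1*(-2244) = -2 + 2244 = 2242)
4507/t + 3882/(-2811) = 4507/2242 + 3882/(-2811) = 4507*(1/2242) + 3882*(-1/2811) = 4507/2242 - 1294/937 = 1321911/2100754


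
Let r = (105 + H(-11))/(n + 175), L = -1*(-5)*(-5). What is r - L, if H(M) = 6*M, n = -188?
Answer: 22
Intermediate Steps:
L = -25 (L = 5*(-5) = -25)
r = -3 (r = (105 + 6*(-11))/(-188 + 175) = (105 - 66)/(-13) = 39*(-1/13) = -3)
r - L = -3 - 1*(-25) = -3 + 25 = 22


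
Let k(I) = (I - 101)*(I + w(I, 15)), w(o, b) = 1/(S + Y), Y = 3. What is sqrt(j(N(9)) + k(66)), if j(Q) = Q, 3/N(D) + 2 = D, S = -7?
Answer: I*sqrt(450961)/14 ≈ 47.967*I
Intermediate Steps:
N(D) = 3/(-2 + D)
w(o, b) = -1/4 (w(o, b) = 1/(-7 + 3) = 1/(-4) = -1/4)
k(I) = (-101 + I)*(-1/4 + I) (k(I) = (I - 101)*(I - 1/4) = (-101 + I)*(-1/4 + I))
sqrt(j(N(9)) + k(66)) = sqrt(3/(-2 + 9) + (101/4 + 66**2 - 405/4*66)) = sqrt(3/7 + (101/4 + 4356 - 13365/2)) = sqrt(3*(1/7) - 9205/4) = sqrt(3/7 - 9205/4) = sqrt(-64423/28) = I*sqrt(450961)/14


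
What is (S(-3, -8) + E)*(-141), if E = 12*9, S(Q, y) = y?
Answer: -14100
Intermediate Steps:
E = 108
(S(-3, -8) + E)*(-141) = (-8 + 108)*(-141) = 100*(-141) = -14100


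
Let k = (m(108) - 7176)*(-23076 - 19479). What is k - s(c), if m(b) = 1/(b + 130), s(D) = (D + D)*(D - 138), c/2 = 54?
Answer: 72680673525/238 ≈ 3.0538e+8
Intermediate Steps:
c = 108 (c = 2*54 = 108)
s(D) = 2*D*(-138 + D) (s(D) = (2*D)*(-138 + D) = 2*D*(-138 + D))
m(b) = 1/(130 + b)
k = 72679131285/238 (k = (1/(130 + 108) - 7176)*(-23076 - 19479) = (1/238 - 7176)*(-42555) = -1707887/238*(-42555) = 72679131285/238 ≈ 3.0537e+8)
k - s(c) = 72679131285/238 - 2*108*(-138 + 108) = 72679131285/238 - 2*108*(-30) = 72679131285/238 - 1*(-6480) = 72679131285/238 + 6480 = 72680673525/238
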